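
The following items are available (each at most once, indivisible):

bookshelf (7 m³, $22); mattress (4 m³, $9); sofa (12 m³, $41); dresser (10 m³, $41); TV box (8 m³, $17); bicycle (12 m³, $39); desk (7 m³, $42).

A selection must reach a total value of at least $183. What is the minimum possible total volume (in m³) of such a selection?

Subsets with value ≥ 183, sorted by total volume:
- bookshelf+sofa+dresser+bicycle+desk: volume 48, value 185
- bookshelf+mattress+sofa+dresser+bicycle+desk: volume 52, value 194
- mattress+sofa+dresser+TV box+bicycle+desk: volume 53, value 189
Minimum volume: 48 m³.

48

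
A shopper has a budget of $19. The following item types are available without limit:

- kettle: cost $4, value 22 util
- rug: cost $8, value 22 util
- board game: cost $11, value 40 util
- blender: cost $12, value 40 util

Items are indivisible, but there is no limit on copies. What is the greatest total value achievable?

88 util

Best value-per-unit is kettle at 22/4, and filling with it alone uses cost 4×4=16. No mix of the others beats 4×22 = 88.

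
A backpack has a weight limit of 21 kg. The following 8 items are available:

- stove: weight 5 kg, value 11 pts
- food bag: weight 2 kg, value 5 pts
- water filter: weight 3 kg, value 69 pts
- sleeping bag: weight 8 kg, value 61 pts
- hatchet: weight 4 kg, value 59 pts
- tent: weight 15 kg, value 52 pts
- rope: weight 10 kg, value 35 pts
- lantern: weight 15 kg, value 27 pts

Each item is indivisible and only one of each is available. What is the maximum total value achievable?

This is a 0/1 knapsack; check combinations near the capacity.
- stove+water filter+sleeping bag+hatchet: weight 5+3+8+4=20, value 11+69+61+59=200
- food bag+water filter+sleeping bag+hatchet: weight 2+3+8+4=17, value 5+69+61+59=194
- water filter+sleeping bag+hatchet: weight 3+8+4=15, value 69+61+59=189
- food bag+water filter+hatchet+rope: weight 2+3+4+10=19, value 5+69+59+35=168
- water filter+sleeping bag+rope: weight 3+8+10=21, value 69+61+35=165
Best: 200 pts.

200 pts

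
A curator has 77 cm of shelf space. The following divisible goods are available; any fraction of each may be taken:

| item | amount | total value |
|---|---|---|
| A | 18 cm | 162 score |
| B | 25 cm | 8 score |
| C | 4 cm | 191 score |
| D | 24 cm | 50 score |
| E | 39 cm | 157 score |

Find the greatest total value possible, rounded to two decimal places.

543.33

Take in order of value per unit:
- C (191/4 per unit): all 4 → value 191, running total 191.00
- A (162/18 per unit): all 18 → value 162, running total 353.00
- E (157/39 per unit): all 39 → value 157, running total 510.00
- D (50/24 per unit): 16 of 24 → value 16×50/24 = 33.3333, running total 543.33
Total 543.33.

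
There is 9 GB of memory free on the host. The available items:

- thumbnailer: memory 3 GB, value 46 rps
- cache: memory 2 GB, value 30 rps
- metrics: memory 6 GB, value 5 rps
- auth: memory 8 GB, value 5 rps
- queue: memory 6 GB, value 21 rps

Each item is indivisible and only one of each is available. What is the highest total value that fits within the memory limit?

76 rps

This is a 0/1 knapsack; check combinations near the capacity.
- thumbnailer+cache: memory 3+2=5, value 46+30=76
- thumbnailer+queue: memory 3+6=9, value 46+21=67
- cache+queue: memory 2+6=8, value 30+21=51
Best: 76 rps.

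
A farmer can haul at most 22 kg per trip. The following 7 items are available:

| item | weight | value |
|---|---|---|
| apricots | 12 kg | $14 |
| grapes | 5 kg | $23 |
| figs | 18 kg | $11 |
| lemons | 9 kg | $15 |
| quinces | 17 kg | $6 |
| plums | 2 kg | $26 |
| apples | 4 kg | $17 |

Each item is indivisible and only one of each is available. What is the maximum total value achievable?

Check high-value combinations within 22 kg:
- grapes+lemons+plums+apples: weight 5+9+2+4=20, value 23+15+26+17=81
- grapes+plums+apples: weight 5+2+4=11, value 23+26+17=66
- grapes+lemons+plums: weight 5+9+2=16, value 23+15+26=64
- apricots+grapes+plums: weight 12+5+2=19, value 14+23+26=63
- lemons+plums+apples: weight 9+2+4=15, value 15+26+17=58
Best: $81.

$81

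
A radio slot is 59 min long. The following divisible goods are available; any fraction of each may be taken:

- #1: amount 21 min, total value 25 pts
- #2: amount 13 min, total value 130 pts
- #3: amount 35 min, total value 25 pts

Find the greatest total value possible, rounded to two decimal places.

Take in order of value per unit:
- #2 (130/13 per unit): all 13 → value 130, running total 130.00
- #1 (25/21 per unit): all 21 → value 25, running total 155.00
- #3 (25/35 per unit): 25 of 35 → value 25×25/35 = 17.8571, running total 172.86
Total 172.86.

172.86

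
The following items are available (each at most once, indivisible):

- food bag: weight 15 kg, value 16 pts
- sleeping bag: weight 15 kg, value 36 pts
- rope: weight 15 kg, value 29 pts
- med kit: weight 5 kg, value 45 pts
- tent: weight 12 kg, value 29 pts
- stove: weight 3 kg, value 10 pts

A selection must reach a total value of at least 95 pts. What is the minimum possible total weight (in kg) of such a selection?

32

Subsets with value ≥ 95, sorted by total weight:
- sleeping bag+med kit+tent: weight 32, value 110
- rope+med kit+tent: weight 32, value 103
- sleeping bag+med kit+tent+stove: weight 35, value 120
Minimum weight: 32 kg.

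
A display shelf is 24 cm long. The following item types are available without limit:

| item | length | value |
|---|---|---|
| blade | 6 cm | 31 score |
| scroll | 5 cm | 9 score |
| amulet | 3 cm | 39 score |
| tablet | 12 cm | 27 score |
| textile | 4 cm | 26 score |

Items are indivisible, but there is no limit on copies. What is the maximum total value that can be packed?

312 score

Best value-per-unit is amulet at 39/3, and filling with it alone uses length 8×3=24. No mix of the others beats 8×39 = 312.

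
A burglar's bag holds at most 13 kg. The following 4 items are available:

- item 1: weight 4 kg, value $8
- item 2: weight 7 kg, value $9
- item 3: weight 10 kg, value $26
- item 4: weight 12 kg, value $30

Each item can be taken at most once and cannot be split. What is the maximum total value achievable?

Check high-value combinations within 13 kg:
- item 4: weight 12, value 30
- item 3: weight 10, value 26
- item 1+item 2: weight 4+7=11, value 8+9=17
- item 2: weight 7, value 9
Best: $30.

$30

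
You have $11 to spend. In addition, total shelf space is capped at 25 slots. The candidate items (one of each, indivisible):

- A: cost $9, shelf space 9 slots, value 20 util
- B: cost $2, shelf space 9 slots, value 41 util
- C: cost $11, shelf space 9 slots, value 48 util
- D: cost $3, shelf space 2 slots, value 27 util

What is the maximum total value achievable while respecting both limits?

Feasible sets respecting both limits:
- B+D: cost 5, shelf space 11, value 68
- A+B: cost 11, shelf space 18, value 61
- C: cost 11, shelf space 9, value 48
- B: cost 2, shelf space 9, value 41
Best: 68 util.

68 util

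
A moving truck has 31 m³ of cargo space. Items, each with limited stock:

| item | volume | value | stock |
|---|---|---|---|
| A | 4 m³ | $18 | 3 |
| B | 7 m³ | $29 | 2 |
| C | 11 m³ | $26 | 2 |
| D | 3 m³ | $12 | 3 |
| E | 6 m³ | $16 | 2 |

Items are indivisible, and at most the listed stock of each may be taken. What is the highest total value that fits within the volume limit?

Top feasible selections:
- 2×A + 2×B + 3×D: volume 31, value 130
- 3×A + 2×B + 1×D: volume 29, value 124
- 3×A + 1×B + 2×D + 1×E: volume 31, value 123
Best: $130.

$130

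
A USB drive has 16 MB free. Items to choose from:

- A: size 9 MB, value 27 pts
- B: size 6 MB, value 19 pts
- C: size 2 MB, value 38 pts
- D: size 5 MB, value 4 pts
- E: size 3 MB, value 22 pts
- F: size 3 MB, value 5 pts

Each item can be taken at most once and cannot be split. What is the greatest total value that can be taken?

87 pts

Check high-value combinations within 16 MB:
- A+C+E: size 9+2+3=14, value 27+38+22=87
- B+C+E+F: size 6+2+3+3=14, value 19+38+22+5=84
- B+C+D+E: size 6+2+5+3=16, value 19+38+4+22=83
- B+C+E: size 6+2+3=11, value 19+38+22=79
- A+C+F: size 9+2+3=14, value 27+38+5=70
Best: 87 pts.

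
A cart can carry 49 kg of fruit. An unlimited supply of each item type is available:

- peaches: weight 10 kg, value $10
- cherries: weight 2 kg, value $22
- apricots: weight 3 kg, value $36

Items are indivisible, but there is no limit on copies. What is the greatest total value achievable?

$584

Best value-per-unit is apricots at 36/3; filling with it alone gives 16×36 = 576.
Optimal mix: 2×cherries + 15×apricots → weight 49, value 584.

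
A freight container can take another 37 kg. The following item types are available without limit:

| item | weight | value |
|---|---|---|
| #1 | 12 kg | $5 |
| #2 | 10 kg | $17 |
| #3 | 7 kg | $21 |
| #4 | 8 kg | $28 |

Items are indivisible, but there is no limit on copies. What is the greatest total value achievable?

Best value-per-unit is #4 at 28/8; filling with it alone gives 4×28 = 112.
Optimal mix: 3×#3 + 2×#4 → weight 37, value 119.

$119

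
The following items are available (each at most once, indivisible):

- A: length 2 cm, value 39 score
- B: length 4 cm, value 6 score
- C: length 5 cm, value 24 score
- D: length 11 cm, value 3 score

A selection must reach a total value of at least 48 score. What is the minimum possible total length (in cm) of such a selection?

Subsets with value ≥ 48, sorted by total length:
- A+C: length 7, value 63
- A+B+C: length 11, value 69
- A+B+D: length 17, value 48
Minimum length: 7 cm.

7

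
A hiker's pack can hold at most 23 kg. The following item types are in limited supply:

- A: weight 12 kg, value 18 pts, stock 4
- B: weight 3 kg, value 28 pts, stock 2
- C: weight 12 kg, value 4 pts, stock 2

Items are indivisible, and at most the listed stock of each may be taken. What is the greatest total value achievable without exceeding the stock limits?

74 pts

Top feasible selections:
- 1×A + 2×B: weight 18, value 74
- 2×B + 1×C: weight 18, value 60
Best: 74 pts.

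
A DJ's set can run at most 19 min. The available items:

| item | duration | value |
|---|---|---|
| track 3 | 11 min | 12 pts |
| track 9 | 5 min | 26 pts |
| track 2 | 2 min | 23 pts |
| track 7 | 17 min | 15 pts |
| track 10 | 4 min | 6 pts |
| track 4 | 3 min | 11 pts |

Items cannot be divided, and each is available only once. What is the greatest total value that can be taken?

66 pts

Check high-value combinations within 19 min:
- track 9+track 2+track 10+track 4: duration 5+2+4+3=14, value 26+23+6+11=66
- track 3+track 9+track 2: duration 11+5+2=18, value 12+26+23=61
- track 9+track 2+track 4: duration 5+2+3=10, value 26+23+11=60
- track 9+track 2+track 10: duration 5+2+4=11, value 26+23+6=55
- track 9+track 2: duration 5+2=7, value 26+23=49
Best: 66 pts.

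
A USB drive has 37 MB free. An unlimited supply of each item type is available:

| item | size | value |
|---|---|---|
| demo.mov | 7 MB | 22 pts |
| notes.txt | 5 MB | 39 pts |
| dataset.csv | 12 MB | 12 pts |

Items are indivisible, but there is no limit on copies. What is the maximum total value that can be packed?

Best value-per-unit is notes.txt at 39/5, and filling with it alone uses size 7×5=35. No mix of the others beats 7×39 = 273.

273 pts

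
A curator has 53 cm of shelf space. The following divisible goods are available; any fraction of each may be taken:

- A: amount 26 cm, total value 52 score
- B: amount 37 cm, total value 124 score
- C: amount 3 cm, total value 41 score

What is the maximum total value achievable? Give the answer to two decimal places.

Take in order of value per unit:
- C (41/3 per unit): all 3 → value 41, running total 41.00
- B (124/37 per unit): all 37 → value 124, running total 165.00
- A (52/26 per unit): 13 of 26 → value 13×52/26 = 26.0000, running total 191.00
Total 191.00.

191.00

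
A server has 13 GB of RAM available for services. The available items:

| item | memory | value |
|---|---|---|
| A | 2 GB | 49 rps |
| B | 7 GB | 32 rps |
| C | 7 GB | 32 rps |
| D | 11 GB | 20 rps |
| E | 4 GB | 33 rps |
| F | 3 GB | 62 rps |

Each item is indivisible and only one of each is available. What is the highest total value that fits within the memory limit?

Check high-value combinations within 13 GB:
- A+E+F: memory 2+4+3=9, value 49+33+62=144
- A+B+F: memory 2+7+3=12, value 49+32+62=143
- A+C+F: memory 2+7+3=12, value 49+32+62=143
Best: 144 rps.

144 rps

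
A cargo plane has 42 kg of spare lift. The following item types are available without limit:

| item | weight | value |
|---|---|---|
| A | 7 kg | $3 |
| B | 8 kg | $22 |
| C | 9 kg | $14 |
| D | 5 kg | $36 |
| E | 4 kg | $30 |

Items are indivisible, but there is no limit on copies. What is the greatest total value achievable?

$312

Best value-per-unit is E at 30/4; filling with it alone gives 10×30 = 300.
Optimal mix: 2×D + 8×E → weight 42, value 312.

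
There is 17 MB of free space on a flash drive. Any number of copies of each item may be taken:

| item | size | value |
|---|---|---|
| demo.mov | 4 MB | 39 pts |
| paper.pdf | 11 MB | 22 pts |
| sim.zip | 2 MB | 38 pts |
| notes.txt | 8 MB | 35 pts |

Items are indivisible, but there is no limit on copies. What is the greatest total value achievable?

304 pts

Best value-per-unit is sim.zip at 38/2, and filling with it alone uses size 8×2=16. No mix of the others beats 8×38 = 304.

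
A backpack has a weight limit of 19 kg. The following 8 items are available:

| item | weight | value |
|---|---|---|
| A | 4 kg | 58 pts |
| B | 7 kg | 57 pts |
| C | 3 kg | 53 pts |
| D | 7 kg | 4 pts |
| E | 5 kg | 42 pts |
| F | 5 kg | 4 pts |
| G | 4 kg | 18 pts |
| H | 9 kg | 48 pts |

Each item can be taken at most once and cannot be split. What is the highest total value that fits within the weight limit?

210 pts

Check high-value combinations within 19 kg:
- A+B+C+E: weight 4+7+3+5=19, value 58+57+53+42=210
- A+B+C+G: weight 4+7+3+4=18, value 58+57+53+18=186
- A+B+C+F: weight 4+7+3+5=19, value 58+57+53+4=172
Best: 210 pts.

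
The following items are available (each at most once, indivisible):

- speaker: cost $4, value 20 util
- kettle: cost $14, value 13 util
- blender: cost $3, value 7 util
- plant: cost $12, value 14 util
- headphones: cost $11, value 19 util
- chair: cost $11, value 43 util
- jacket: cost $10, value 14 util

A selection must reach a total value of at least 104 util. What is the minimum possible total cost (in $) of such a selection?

48

Subsets with value ≥ 104, sorted by total cost:
- speaker+plant+headphones+chair+jacket: cost 48, value 110
- speaker+kettle+headphones+chair+jacket: cost 50, value 109
- speaker+blender+plant+headphones+chair+jacket: cost 51, value 117
Minimum cost: 48 $.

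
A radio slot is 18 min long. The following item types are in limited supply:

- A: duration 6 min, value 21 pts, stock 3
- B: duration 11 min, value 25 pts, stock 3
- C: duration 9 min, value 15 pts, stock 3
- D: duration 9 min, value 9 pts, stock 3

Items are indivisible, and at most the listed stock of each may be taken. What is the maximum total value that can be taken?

Best selections within duration 18 and stock limits:
- 3×A: duration 18, value 63
- 1×A + 1×B: duration 17, value 46
- 2×A: duration 12, value 42
Best: 63 pts.

63 pts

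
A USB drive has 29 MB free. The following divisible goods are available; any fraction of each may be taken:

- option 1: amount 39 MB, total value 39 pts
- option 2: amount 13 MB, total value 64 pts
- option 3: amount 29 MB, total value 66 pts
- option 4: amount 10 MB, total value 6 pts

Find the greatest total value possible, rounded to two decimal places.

Take in order of value per unit:
- option 2 (64/13 per unit): all 13 → value 64, running total 64.00
- option 3 (66/29 per unit): 16 of 29 → value 16×66/29 = 36.4138, running total 100.41
Total 100.41.

100.41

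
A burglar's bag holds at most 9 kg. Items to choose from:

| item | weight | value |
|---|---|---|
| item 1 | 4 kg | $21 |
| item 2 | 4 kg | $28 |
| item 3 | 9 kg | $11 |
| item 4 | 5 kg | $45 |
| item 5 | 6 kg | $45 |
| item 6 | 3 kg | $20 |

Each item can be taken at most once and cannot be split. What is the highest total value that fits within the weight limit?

Check high-value combinations within 9 kg:
- item 2+item 4: weight 4+5=9, value 28+45=73
- item 1+item 4: weight 4+5=9, value 21+45=66
- item 4+item 6: weight 5+3=8, value 45+20=65
Best: $73.

$73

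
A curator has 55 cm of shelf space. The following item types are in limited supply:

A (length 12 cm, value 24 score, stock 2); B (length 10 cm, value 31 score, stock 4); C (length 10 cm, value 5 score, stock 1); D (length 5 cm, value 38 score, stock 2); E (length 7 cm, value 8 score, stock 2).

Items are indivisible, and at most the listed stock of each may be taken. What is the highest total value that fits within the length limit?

200 score

Top feasible selections:
- 4×B + 2×D: length 50, value 200
- 1×A + 3×B + 2×D: length 52, value 193
- 2×A + 2×B + 2×D: length 54, value 186
Best: 200 score.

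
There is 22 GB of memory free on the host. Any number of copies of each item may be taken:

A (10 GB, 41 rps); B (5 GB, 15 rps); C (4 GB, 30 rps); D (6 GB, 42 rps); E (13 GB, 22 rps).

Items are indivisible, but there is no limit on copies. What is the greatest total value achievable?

Best value-per-unit is C at 30/4; filling with it alone gives 5×30 = 150.
Optimal mix: 4×C + 1×D → memory 22, value 162.

162 rps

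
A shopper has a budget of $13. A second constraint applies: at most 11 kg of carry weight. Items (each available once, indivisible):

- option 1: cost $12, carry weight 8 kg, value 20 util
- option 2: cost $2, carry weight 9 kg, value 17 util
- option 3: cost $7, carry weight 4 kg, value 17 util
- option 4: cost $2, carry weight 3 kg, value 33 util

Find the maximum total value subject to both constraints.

Feasible sets respecting both limits:
- option 3+option 4: cost 9, carry weight 7, value 50
- option 4: cost 2, carry weight 3, value 33
- option 1: cost 12, carry weight 8, value 20
- option 2: cost 2, carry weight 9, value 17
Best: 50 util.

50 util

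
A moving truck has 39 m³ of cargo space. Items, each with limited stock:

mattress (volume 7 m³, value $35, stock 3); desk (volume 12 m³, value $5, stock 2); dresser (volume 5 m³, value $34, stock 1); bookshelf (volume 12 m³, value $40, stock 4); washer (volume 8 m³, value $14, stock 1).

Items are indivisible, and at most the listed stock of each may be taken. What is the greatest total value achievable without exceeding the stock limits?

Best selections within volume 39 and stock limits:
- 3×mattress + 1×dresser + 1×bookshelf: volume 38, value 179
- 2×mattress + 1×dresser + 1×bookshelf + 1×washer: volume 39, value 158
Best: $179.

$179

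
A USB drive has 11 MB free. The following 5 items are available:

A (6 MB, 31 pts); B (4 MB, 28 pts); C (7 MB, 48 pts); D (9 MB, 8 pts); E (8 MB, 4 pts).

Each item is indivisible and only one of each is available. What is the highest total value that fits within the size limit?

76 pts

Check high-value combinations within 11 MB:
- B+C: size 4+7=11, value 28+48=76
- A+B: size 6+4=10, value 31+28=59
- C: size 7, value 48
- A: size 6, value 31
Best: 76 pts.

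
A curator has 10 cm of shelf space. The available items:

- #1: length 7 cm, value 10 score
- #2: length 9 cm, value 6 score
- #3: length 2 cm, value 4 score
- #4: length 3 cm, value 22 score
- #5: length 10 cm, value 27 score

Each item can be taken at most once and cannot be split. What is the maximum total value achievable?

32 score

Check high-value combinations within 10 cm:
- #1+#4: length 7+3=10, value 10+22=32
- #5: length 10, value 27
- #3+#4: length 2+3=5, value 4+22=26
- #4: length 3, value 22
- #1+#3: length 7+2=9, value 10+4=14
Best: 32 score.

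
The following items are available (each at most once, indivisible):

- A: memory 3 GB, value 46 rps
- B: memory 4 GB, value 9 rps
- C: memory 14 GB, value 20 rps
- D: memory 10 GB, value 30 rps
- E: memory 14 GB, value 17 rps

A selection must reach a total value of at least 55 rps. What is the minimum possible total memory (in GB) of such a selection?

7

Subsets with value ≥ 55, sorted by total memory:
- A+B: memory 7, value 55
- A+D: memory 13, value 76
Minimum memory: 7 GB.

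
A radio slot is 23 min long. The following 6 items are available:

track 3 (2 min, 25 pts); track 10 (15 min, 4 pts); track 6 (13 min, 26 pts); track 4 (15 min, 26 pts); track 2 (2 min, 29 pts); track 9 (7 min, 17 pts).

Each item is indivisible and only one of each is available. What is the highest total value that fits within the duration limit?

Check high-value combinations within 23 min:
- track 3+track 6+track 2: duration 2+13+2=17, value 25+26+29=80
- track 3+track 4+track 2: duration 2+15+2=19, value 25+26+29=80
- track 6+track 2+track 9: duration 13+2+7=22, value 26+29+17=72
Best: 80 pts.

80 pts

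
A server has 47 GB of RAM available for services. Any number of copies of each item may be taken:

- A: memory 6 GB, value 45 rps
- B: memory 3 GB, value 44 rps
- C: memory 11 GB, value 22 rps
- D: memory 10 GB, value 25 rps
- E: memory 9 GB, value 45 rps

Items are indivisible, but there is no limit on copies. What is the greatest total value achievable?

Best value-per-unit is B at 44/3, and filling with it alone uses memory 15×3=45. No mix of the others beats 15×44 = 660.

660 rps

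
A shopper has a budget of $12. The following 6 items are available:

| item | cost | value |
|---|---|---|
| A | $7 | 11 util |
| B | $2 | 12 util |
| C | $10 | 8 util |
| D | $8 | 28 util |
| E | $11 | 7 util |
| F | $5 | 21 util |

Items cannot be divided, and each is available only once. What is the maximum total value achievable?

Check high-value combinations within $12:
- B+D: cost 2+8=10, value 12+28=40
- B+F: cost 2+5=7, value 12+21=33
- A+F: cost 7+5=12, value 11+21=32
Best: 40 util.

40 util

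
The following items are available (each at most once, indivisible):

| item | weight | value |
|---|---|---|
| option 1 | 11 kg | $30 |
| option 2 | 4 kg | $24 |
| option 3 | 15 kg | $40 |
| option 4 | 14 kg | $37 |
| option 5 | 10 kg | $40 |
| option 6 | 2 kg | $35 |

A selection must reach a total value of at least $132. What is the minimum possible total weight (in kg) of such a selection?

30

Subsets with value ≥ 132, sorted by total weight:
- option 2+option 4+option 5+option 6: weight 30, value 136
- option 2+option 3+option 5+option 6: weight 31, value 139
- option 2+option 3+option 4+option 6: weight 35, value 136
- option 1+option 4+option 5+option 6: weight 37, value 142
Minimum weight: 30 kg.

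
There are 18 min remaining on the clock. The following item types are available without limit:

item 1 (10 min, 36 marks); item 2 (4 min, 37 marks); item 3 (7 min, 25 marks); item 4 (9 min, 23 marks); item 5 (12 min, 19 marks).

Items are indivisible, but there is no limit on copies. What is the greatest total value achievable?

148 marks

Best value-per-unit is item 2 at 37/4, and filling with it alone uses time 4×4=16. No mix of the others beats 4×37 = 148.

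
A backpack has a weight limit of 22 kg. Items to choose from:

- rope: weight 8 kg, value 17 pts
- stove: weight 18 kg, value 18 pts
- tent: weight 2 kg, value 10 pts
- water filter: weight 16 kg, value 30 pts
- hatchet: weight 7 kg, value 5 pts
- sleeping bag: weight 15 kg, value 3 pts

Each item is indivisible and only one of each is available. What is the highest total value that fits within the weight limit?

Check high-value combinations within 22 kg:
- tent+water filter: weight 2+16=18, value 10+30=40
- rope+tent+hatchet: weight 8+2+7=17, value 17+10+5=32
- water filter: weight 16, value 30
- stove+tent: weight 18+2=20, value 18+10=28
Best: 40 pts.

40 pts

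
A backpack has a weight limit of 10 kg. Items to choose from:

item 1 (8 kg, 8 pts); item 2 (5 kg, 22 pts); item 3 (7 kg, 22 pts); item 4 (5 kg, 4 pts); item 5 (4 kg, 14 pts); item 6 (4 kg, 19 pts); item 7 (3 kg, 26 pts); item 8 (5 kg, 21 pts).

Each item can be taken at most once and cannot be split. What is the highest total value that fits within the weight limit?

48 pts

Check high-value combinations within 10 kg:
- item 2+item 7: weight 5+3=8, value 22+26=48
- item 3+item 7: weight 7+3=10, value 22+26=48
- item 7+item 8: weight 3+5=8, value 26+21=47
- item 6+item 7: weight 4+3=7, value 19+26=45
- item 2+item 8: weight 5+5=10, value 22+21=43
Best: 48 pts.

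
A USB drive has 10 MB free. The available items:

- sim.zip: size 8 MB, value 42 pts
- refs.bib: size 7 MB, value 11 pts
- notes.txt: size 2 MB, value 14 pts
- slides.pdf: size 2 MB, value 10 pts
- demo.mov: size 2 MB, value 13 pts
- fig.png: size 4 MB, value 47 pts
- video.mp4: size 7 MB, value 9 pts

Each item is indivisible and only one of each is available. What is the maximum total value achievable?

84 pts

Check high-value combinations within 10 MB:
- notes.txt+slides.pdf+demo.mov+fig.png: size 2+2+2+4=10, value 14+10+13+47=84
- notes.txt+demo.mov+fig.png: size 2+2+4=8, value 14+13+47=74
- notes.txt+slides.pdf+fig.png: size 2+2+4=8, value 14+10+47=71
- slides.pdf+demo.mov+fig.png: size 2+2+4=8, value 10+13+47=70
- notes.txt+fig.png: size 2+4=6, value 14+47=61
Best: 84 pts.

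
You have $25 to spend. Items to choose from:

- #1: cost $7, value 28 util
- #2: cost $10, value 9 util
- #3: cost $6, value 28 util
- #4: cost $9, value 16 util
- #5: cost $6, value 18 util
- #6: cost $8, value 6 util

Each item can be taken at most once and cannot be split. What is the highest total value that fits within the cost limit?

Check high-value combinations within $25:
- #1+#3+#5: cost 7+6+6=19, value 28+28+18=74
- #1+#3+#4: cost 7+6+9=22, value 28+28+16=72
- #1+#2+#3: cost 7+10+6=23, value 28+9+28=65
- #3+#4+#5: cost 6+9+6=21, value 28+16+18=62
Best: 74 util.

74 util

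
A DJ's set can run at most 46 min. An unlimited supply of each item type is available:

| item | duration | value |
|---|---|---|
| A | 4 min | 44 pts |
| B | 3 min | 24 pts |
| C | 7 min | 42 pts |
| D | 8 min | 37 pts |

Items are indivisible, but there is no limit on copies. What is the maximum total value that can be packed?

488 pts

Best value-per-unit is A at 44/4; filling with it alone gives 11×44 = 484.
Optimal mix: 10×A + 2×B → duration 46, value 488.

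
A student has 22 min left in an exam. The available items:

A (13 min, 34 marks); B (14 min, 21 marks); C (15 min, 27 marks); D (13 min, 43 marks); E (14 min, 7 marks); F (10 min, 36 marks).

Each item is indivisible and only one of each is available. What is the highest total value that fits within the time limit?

43 marks

Check high-value combinations within 22 min:
- D: time 13, value 43
- F: time 10, value 36
- A: time 13, value 34
Best: 43 marks.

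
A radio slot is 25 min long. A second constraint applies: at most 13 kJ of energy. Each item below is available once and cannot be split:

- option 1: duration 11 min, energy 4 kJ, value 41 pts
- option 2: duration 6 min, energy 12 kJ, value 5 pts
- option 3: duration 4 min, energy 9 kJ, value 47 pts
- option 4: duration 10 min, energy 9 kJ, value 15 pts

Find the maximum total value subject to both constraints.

88 pts

Feasible sets respecting both limits:
- option 1+option 3: duration 15, energy 13, value 88
- option 1+option 4: duration 21, energy 13, value 56
- option 3: duration 4, energy 9, value 47
- option 1: duration 11, energy 4, value 41
Best: 88 pts.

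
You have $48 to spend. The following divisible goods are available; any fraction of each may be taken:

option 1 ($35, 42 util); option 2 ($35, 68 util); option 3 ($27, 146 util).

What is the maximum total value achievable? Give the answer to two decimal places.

186.80

Take in order of value per unit:
- option 3 (146/27 per unit): all 27 → value 146, running total 146.00
- option 2 (68/35 per unit): 21 of 35 → value 21×68/35 = 40.8000, running total 186.80
Total 186.80.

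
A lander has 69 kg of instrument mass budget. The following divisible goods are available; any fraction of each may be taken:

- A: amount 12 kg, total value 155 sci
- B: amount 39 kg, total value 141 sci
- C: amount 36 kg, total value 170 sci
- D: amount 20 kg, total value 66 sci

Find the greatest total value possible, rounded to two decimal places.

400.92

Take in order of value per unit:
- A (155/12 per unit): all 12 → value 155, running total 155.00
- C (170/36 per unit): all 36 → value 170, running total 325.00
- B (141/39 per unit): 21 of 39 → value 21×141/39 = 75.9231, running total 400.92
Total 400.92.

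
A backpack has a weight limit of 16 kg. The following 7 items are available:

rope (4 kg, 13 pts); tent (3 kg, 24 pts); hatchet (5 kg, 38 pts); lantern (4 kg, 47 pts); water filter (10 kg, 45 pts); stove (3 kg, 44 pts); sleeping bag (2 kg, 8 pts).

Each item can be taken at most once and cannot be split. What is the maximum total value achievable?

153 pts

This is a 0/1 knapsack; check combinations near the capacity.
- tent+hatchet+lantern+stove: weight 3+5+4+3=15, value 24+38+47+44=153
- rope+hatchet+lantern+stove: weight 4+5+4+3=16, value 13+38+47+44=142
- hatchet+lantern+stove+sleeping bag: weight 5+4+3+2=14, value 38+47+44+8=137
- rope+tent+lantern+stove+sleeping bag: weight 4+3+4+3+2=16, value 13+24+47+44+8=136
- hatchet+lantern+stove: weight 5+4+3=12, value 38+47+44=129
Best: 153 pts.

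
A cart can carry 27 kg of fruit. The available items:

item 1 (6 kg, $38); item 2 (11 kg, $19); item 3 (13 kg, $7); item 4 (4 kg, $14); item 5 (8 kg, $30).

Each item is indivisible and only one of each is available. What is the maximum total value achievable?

$87

This is a 0/1 knapsack; check combinations near the capacity.
- item 1+item 2+item 5: weight 6+11+8=25, value 38+19+30=87
- item 1+item 4+item 5: weight 6+4+8=18, value 38+14+30=82
- item 1+item 3+item 5: weight 6+13+8=27, value 38+7+30=75
- item 1+item 2+item 4: weight 6+11+4=21, value 38+19+14=71
Best: $87.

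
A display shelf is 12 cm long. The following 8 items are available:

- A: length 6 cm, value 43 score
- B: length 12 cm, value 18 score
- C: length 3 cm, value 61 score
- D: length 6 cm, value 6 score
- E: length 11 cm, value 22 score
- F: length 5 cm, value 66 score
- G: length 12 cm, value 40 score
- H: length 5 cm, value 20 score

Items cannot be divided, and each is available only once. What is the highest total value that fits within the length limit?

127 score

This is a 0/1 knapsack; check combinations near the capacity.
- C+F: length 3+5=8, value 61+66=127
- A+F: length 6+5=11, value 43+66=109
- A+C: length 6+3=9, value 43+61=104
- F+H: length 5+5=10, value 66+20=86
Best: 127 score.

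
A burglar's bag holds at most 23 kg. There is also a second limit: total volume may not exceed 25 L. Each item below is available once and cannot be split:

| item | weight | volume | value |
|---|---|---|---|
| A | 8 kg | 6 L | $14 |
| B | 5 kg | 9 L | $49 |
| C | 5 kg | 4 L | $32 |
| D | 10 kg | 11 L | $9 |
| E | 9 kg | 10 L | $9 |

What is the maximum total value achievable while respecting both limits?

Feasible sets respecting both limits:
- A+B+C: weight 18, volume 19, value 95
- B+C+D: weight 20, volume 24, value 90
- B+C+E: weight 19, volume 23, value 90
- B+C: weight 10, volume 13, value 81
Best: $95.

$95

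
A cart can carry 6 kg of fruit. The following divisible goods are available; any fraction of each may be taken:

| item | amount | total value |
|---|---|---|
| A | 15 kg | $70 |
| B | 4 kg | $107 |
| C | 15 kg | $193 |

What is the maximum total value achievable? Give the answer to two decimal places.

132.73

Take in order of value per unit:
- B (107/4 per unit): all 4 → value 107, running total 107.00
- C (193/15 per unit): 2 of 15 → value 2×193/15 = 25.7333, running total 132.73
Total 132.73.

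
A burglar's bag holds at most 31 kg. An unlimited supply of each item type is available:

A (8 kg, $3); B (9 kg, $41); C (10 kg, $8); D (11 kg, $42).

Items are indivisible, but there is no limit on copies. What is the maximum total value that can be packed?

Best value-per-unit is B at 41/9; filling with it alone gives 3×41 = 123.
Optimal mix: 1×B + 2×D → weight 31, value 125.

$125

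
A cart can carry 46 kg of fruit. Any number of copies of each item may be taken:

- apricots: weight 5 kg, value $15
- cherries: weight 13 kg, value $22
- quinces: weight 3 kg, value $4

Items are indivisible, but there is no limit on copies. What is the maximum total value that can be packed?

$135

Best value-per-unit is apricots at 15/5, and filling with it alone uses weight 9×5=45. No mix of the others beats 9×15 = 135.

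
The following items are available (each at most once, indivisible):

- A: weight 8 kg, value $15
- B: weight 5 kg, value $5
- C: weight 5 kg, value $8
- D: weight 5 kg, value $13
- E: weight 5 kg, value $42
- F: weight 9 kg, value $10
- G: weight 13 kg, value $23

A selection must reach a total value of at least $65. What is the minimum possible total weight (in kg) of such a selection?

Subsets with value ≥ 65, sorted by total weight:
- A+D+E: weight 18, value 70
- A+C+E: weight 18, value 65
- E+G: weight 18, value 65
Minimum weight: 18 kg.

18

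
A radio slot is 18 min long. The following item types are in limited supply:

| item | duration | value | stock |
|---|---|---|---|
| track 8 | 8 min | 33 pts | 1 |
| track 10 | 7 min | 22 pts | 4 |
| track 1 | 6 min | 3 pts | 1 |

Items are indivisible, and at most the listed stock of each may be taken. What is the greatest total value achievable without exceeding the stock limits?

Top feasible selections:
- 1×track 8 + 1×track 10: duration 15, value 55
- 2×track 10: duration 14, value 44
- 1×track 8 + 1×track 1: duration 14, value 36
Best: 55 pts.

55 pts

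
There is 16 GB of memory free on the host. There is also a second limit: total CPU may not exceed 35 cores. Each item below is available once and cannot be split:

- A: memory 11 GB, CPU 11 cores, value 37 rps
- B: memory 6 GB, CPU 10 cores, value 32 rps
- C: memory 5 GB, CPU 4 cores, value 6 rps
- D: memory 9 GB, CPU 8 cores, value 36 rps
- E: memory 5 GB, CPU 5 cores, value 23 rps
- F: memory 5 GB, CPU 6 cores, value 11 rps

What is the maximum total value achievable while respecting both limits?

Feasible sets respecting both limits:
- B+D: memory 15, CPU 18, value 68
- B+E+F: memory 16, CPU 21, value 66
- B+C+E: memory 16, CPU 19, value 61
Best: 68 rps.

68 rps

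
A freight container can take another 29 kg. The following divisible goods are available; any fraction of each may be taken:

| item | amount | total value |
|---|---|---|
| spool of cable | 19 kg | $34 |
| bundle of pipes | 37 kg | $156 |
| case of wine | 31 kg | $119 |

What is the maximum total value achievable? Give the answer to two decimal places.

Take in order of value per unit:
- bundle of pipes (156/37 per unit): 29 of 37 → value 29×156/37 = 122.2703, running total 122.27
Total 122.27.

122.27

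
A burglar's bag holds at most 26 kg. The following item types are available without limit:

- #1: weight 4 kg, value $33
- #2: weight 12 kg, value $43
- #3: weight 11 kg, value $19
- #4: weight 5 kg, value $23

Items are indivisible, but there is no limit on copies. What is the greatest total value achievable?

$198

Best value-per-unit is #1 at 33/4, and filling with it alone uses weight 6×4=24. No mix of the others beats 6×33 = 198.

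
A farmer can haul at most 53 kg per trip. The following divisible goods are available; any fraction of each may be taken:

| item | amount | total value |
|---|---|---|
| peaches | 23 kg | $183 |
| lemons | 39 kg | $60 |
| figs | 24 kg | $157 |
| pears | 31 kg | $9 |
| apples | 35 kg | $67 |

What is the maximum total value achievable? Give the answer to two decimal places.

351.49

Take in order of value per unit:
- peaches (183/23 per unit): all 23 → value 183, running total 183.00
- figs (157/24 per unit): all 24 → value 157, running total 340.00
- apples (67/35 per unit): 6 of 35 → value 6×67/35 = 11.4857, running total 351.49
Total 351.49.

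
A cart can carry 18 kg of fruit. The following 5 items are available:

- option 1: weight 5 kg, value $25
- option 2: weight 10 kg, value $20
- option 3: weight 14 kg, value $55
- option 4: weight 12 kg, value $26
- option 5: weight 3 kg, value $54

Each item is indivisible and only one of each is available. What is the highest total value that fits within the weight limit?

Check high-value combinations within 18 kg:
- option 3+option 5: weight 14+3=17, value 55+54=109
- option 1+option 2+option 5: weight 5+10+3=18, value 25+20+54=99
- option 4+option 5: weight 12+3=15, value 26+54=80
- option 1+option 5: weight 5+3=8, value 25+54=79
Best: $109.

$109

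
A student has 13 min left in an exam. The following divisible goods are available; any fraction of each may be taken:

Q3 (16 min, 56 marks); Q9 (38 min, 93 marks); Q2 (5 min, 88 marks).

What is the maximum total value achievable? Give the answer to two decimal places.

Take in order of value per unit:
- Q2 (88/5 per unit): all 5 → value 88, running total 88.00
- Q3 (56/16 per unit): 8 of 16 → value 8×56/16 = 28.0000, running total 116.00
Total 116.00.

116.00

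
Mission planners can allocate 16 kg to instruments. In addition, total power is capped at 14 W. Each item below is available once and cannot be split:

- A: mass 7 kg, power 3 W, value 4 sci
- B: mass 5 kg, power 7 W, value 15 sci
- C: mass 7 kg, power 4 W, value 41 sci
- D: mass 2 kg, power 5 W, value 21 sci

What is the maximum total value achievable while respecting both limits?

66 sci

Feasible sets respecting both limits:
- A+C+D: mass 16, power 12, value 66
- C+D: mass 9, power 9, value 62
- B+C: mass 12, power 11, value 56
- A+C: mass 14, power 7, value 45
Best: 66 sci.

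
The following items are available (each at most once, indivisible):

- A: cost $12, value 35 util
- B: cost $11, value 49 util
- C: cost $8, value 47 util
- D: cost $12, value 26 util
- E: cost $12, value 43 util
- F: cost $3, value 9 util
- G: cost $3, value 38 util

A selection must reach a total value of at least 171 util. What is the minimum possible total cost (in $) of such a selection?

34

Subsets with value ≥ 171, sorted by total cost:
- B+C+E+G: cost 34, value 177
- B+C+E+F+G: cost 37, value 186
- A+B+C+F+G: cost 37, value 178
- A+C+E+F+G: cost 38, value 172
Minimum cost: 34 $.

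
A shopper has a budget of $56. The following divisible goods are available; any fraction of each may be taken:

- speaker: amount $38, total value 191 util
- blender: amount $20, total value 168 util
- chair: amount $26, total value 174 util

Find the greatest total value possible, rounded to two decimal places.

Take in order of value per unit:
- blender (168/20 per unit): all 20 → value 168, running total 168.00
- chair (174/26 per unit): all 26 → value 174, running total 342.00
- speaker (191/38 per unit): 10 of 38 → value 10×191/38 = 50.2632, running total 392.26
Total 392.26.

392.26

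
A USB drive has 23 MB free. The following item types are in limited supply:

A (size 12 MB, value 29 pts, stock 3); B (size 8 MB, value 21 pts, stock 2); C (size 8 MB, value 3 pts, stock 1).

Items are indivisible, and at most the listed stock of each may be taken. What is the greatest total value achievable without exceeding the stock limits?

Top feasible selections:
- 1×A + 1×B: size 20, value 50
- 2×B: size 16, value 42
- 1×A + 1×C: size 20, value 32
Best: 50 pts.

50 pts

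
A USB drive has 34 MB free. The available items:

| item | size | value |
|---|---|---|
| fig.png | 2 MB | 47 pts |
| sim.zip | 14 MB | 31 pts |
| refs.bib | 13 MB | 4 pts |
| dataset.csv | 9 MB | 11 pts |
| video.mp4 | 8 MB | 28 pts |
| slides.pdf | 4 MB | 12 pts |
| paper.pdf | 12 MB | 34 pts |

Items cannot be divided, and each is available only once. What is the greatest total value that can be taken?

Check high-value combinations within 34 MB:
- fig.png+sim.zip+slides.pdf+paper.pdf: size 2+14+4+12=32, value 47+31+12+34=124
- fig.png+video.mp4+slides.pdf+paper.pdf: size 2+8+4+12=26, value 47+28+12+34=121
- fig.png+dataset.csv+video.mp4+paper.pdf: size 2+9+8+12=31, value 47+11+28+34=120
- fig.png+sim.zip+video.mp4+slides.pdf: size 2+14+8+4=28, value 47+31+28+12=118
Best: 124 pts.

124 pts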